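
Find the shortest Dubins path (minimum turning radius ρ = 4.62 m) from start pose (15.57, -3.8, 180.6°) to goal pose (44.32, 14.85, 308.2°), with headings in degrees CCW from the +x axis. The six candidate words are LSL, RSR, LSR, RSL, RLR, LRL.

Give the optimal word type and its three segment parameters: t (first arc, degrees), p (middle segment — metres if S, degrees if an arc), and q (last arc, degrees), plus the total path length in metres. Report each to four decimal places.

RSR: t = 156.6612°, p = 27.5364 m, q = 75.7388°, L = 46.2758 m

Let ψ = atan2(Δy, Δx) = atan2(18.65, 28.75) = 32.9713° be the start→goal bearing.
Normalize: d = |goal − start| / ρ = 34.269301/4.62 = 7.417598, α = (θ_start − ψ) mod 360° = 147.6287° = 2.576607 rad, β = (θ_goal − ψ) mod 360° = 275.2287° = 4.803647 rad.
Common terms: sin α = 0.535404, cos α = -0.844596, sin β = -0.995839, cos β = 0.091131, cos(α−β) = -0.610145, d² = 55.020755. Work in radians in the unit-radius frame; every candidate has L = ρ·(t + p + q).
LSL: p² = 2 + d² − 2cos(α−β) + 2d(sin α − sin β) = 80.957329; p = √p² = 8.997629; φ = atan2(cos β − cos α, d + sin α − sin β) = 0.104186 rad; t = (φ − α) mod 2π = 3.810764 rad, q = (β − φ) mod 2π = 4.699462 rad → L = 4.62·(3.810764 + 8.997629 + 4.699462) = 4.62·17.507855 = 80.886288 m
RSR: p² = 2 + d² − 2cos(α−β) + 2d(sin β − sin α) = 35.524761; p = √p² = 5.960265; φ = atan2(cos α − cos β, d − sin α + sin β) = -0.157646 rad; t = (α − φ) mod 2π = 2.734253 rad, q = (φ − β) mod 2π = 1.321892 rad → L = 4.62·(2.734253 + 5.960265 + 1.321892) = 4.62·10.016410 = 46.275816 m
LSR: p² = d² − 2 + 2cos(α−β) + 2d(sin α + sin β) = 44.969820; p = √p² = 6.705954; φ = atan2(−cos α − cos β, d + sin α + sin β) − atan2(−2, p) = 0.397724 rad; t = (φ − α) mod 2π = 4.104302 rad, q = (φ − β) mod 2π = 1.877262 rad → L = 4.62·(4.104302 + 6.705954 + 1.877262) = 4.62·12.687518 = 58.616334 m
RSL: p² = d² − 2 + 2cos(α−β) − 2d(sin α + sin β) = 58.631109; p = √p² = 7.657095; φ = atan2(cos α + cos β, d − sin α − sin β) − atan2(2, p) = -0.350839 rad; t = (α − φ) mod 2π = 2.927446 rad, q = (β − φ) mod 2π = 5.154486 rad → L = 4.62·(2.927446 + 7.657095 + 5.154486) = 4.62·15.739027 = 72.714305 m
RLR: c = (6 − d² + 2cos(α−β) + 2d(sin α − sin β))/8 = -3.440595, |c| > 1 → infeasible
LRL: c = (6 − d² + 2cos(α−β) − 2d(sin α − sin β))/8 = -9.119666, |c| > 1 → infeasible
Shortest: RSR with L = 46.275816 m ≈ 46.2758 m
Convert RSR to answer units (arcs ×180/π): t = 2.734253·180/π = 156.6612°, p = ρ·p = 4.62·5.960265 = 27.5364 m, q = 1.321892·180/π = 75.7388°, L = 46.2758 m.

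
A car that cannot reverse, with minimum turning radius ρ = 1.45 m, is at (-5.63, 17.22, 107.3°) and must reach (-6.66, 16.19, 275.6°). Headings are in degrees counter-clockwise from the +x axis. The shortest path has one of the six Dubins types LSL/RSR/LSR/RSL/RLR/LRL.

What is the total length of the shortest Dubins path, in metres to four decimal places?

9.2983 m

Let ψ = atan2(Δy, Δx) = atan2(-1.03, -1.03) = -135.0000° be the start→goal bearing.
Normalize: d = |goal − start| / ρ = 1.456640/1.45 = 1.004579, α = (θ_start − ψ) mod 360° = 242.3000° = 4.228933 rad, β = (θ_goal − ψ) mod 360° = 50.6000° = 0.883137 rad.
Common terms: sin α = -0.885394, cos α = -0.464842, sin β = 0.772734, cos β = 0.634731, cos(α−β) = -0.979223, d² = 1.009180. Work in radians in the unit-radius frame; every candidate has L = ρ·(t + p + q).
LSL: p² = 2 + d² − 2cos(α−β) + 2d(sin α − sin β) = 1.636185; p = √p² = 1.279134; φ = atan2(cos β − cos α, d + sin α − sin β) = 2.107062 rad; t = (φ − α) mod 2π = 4.161315 rad, q = (β − φ) mod 2π = 5.059259 rad → L = 1.45·(4.161315 + 1.279134 + 5.059259) = 1.45·10.499709 = 15.224578 m
RSR: p² = 2 + d² − 2cos(α−β) + 2d(sin β − sin α) = 8.299066; p = √p² = 2.880810; φ = atan2(cos α − cos β, d − sin α + sin β) = -0.391623 rad; t = (α − φ) mod 2π = 4.620555 rad, q = (φ − β) mod 2π = 5.008426 rad → L = 1.45·(4.620555 + 2.880810 + 5.008426) = 1.45·12.509791 = 18.139197 m
LSR: p² = d² − 2 + 2cos(α−β) + 2d(sin α + sin β) = -3.175618 < 0 → infeasible
RSL: p² = d² − 2 + 2cos(α−β) − 2d(sin α + sin β) = -2.722914 < 0 → infeasible
RLR: c = (6 − d² + 2cos(α−β) + 2d(sin α − sin β))/8 = -0.037383; p = 2π − arccos c = 4.674997 rad; φ = atan2(cos α − cos β, d − sin α + sin β) = -0.391623 rad; t = (α − φ + p/2) mod 2π = 0.674869 rad, q = (α − β − t + p) mod 2π = 1.062739 rad → L = 1.45·(0.674869 + 4.674997 + 1.062739) = 1.45·6.412605 = 9.298277 m
LRL: c = (6 − d² + 2cos(α−β) − 2d(sin α − sin β))/8 = 0.795477; p = 2π − arccos c = 5.632183 rad; φ = atan2(cos β − cos α, d + sin α − sin β) = 2.107062 rad; t = (φ − α + p/2) mod 2π = 0.694221 rad, q = (β − α − t + p) mod 2π = 1.592166 rad → L = 1.45·(0.694221 + 5.632183 + 1.592166) = 1.45·7.918570 = 11.481927 m
Shortest: RLR with L = 9.298277 m ≈ 9.2983 m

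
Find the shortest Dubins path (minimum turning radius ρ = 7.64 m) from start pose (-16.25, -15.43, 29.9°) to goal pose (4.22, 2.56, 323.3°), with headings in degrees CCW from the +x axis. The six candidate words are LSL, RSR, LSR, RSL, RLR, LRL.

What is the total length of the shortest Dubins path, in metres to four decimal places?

Let ψ = atan2(Δy, Δx) = atan2(17.99, 20.47) = 41.3105° be the start→goal bearing.
Normalize: d = |goal − start| / ρ = 27.251807/7.64 = 3.566990, α = (θ_start − ψ) mod 360° = 348.5895° = 6.084034 rad, β = (θ_goal − ψ) mod 360° = 281.9895° = 4.921645 rad.
Common terms: sin α = -0.197837, cos α = 0.980235, sin β = -0.978186, cos β = 0.207732, cos(α−β) = 0.397148, d² = 12.723421. Work in radians in the unit-radius frame; every candidate has L = ρ·(t + p + q).
LSL: p² = 2 + d² − 2cos(α−β) + 2d(sin α − sin β) = 19.496115; p = √p² = 4.415441; φ = atan2(cos β − cos α, d + sin α − sin β) = -0.175860 rad; t = (φ − α) mod 2π = 0.023291 rad, q = (β − φ) mod 2π = 5.097505 rad → L = 7.64·(0.023291 + 4.415441 + 5.097505) = 7.64·9.536237 = 72.856848 m
RSR: p² = 2 + d² − 2cos(α−β) + 2d(sin β − sin α) = 8.362135; p = √p² = 2.891736; φ = atan2(cos α − cos β, d − sin α + sin β) = 0.270426 rad; t = (α − φ) mod 2π = 5.813608 rad, q = (φ − β) mod 2π = 1.631966 rad → L = 7.64·(5.813608 + 2.891736 + 1.631966) = 7.64·10.337310 = 78.977050 m
LSR: p² = d² − 2 + 2cos(α−β) + 2d(sin α + sin β) = 3.127989; p = √p² = 1.768612; φ = atan2(−cos α − cos β, d + sin α + sin β) − atan2(−2, p) = 0.385590 rad; t = (φ − α) mod 2π = 0.584742 rad, q = (φ − β) mod 2π = 1.747131 rad → L = 7.64·(0.584742 + 1.768612 + 1.747131) = 7.64·4.100485 = 31.327706 m
RSL: p² = d² − 2 + 2cos(α−β) − 2d(sin α + sin β) = 19.907444; p = √p² = 4.461776; φ = atan2(cos α + cos β, d − sin α − sin β) − atan2(2, p) = -0.175982 rad; t = (α − φ) mod 2π = 6.260016 rad, q = (β − φ) mod 2π = 5.097626 rad → L = 7.64·(6.260016 + 4.461776 + 5.097626) = 7.64·15.819418 = 120.860351 m
RLR: c = (6 − d² + 2cos(α−β) + 2d(sin α − sin β))/8 = -0.045267; p = 2π − arccos c = 4.667107 rad; φ = atan2(cos α − cos β, d − sin α + sin β) = 0.270426 rad; t = (α − φ + p/2) mod 2π = 1.863976 rad, q = (α − β − t + p) mod 2π = 3.965519 rad → L = 7.64·(1.863976 + 4.667107 + 3.965519) = 7.64·10.496602 = 80.194043 m
LRL: c = (6 − d² + 2cos(α−β) − 2d(sin α − sin β))/8 = -1.437014, |c| > 1 → infeasible
Shortest: LSR with L = 31.327706 m ≈ 31.3277 m

31.3277 m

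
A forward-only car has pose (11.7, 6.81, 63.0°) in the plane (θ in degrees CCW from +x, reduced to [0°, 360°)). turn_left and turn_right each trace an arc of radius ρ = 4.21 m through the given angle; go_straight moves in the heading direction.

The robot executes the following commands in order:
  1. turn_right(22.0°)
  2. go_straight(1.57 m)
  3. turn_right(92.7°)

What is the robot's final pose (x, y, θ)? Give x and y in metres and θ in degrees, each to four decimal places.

(19.9399, 8.5380, 308.3000°)

set_pose: (x, y, θ) = (11.7000, 6.8100, 63.0000°), ρ = 4.21
turn_right(22.0°): centre at ρ to the right, rotate −22.0° → (12.6891, 8.0760, 41.0000°)
go_straight(1.57): x += 1.57·cos θ, y += 1.57·sin θ → (13.8740, 9.1060, 41.0000°)
turn_right(92.7°): centre at ρ to the right, rotate −92.7° → (19.9399, 8.5380, -51.7000° ≡ 308.3000°)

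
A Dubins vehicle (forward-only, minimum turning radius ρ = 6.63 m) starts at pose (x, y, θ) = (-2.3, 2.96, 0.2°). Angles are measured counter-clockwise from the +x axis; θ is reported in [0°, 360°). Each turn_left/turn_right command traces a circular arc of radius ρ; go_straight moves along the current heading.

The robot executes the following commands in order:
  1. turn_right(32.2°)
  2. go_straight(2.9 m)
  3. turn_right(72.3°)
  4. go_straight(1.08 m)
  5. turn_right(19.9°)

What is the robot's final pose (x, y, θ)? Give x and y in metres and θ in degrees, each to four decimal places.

set_pose: (x, y, θ) = (-2.3000, 2.9600, 0.2000°), ρ = 6.63
turn_right(32.2°): centre at ρ to the right, rotate −32.2° → (1.2365, 1.9526, -32.0000° ≡ 328.0000°)
go_straight(2.9): x += 2.9·cos θ, y += 2.9·sin θ → (3.6958, 0.4158, 328.0000°)
turn_right(72.3°): centre at ρ to the right, rotate −72.3° → (6.6071, -6.8443, 255.7000°)
go_straight(1.08): x += 1.08·cos θ, y += 1.08·sin θ → (6.3403, -7.8909, 255.7000°)
turn_right(19.9°): centre at ρ to the right, rotate −19.9° → (5.3993, -9.9799, 235.8000°)

(5.3993, -9.9799, 235.8000°)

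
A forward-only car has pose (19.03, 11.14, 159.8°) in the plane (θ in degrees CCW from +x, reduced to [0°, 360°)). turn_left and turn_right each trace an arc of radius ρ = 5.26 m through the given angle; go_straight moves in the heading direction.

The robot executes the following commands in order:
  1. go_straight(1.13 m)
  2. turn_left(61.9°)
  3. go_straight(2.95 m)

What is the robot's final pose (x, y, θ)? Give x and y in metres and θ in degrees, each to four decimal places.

(10.4515, 8.5586, 221.7000°)

set_pose: (x, y, θ) = (19.0300, 11.1400, 159.8000°), ρ = 5.26
go_straight(1.13): x += 1.13·cos θ, y += 1.13·sin θ → (17.9695, 11.5302, 159.8000°)
turn_left(61.9°): centre at ρ to the left, rotate +61.9° → (12.6541, 10.5210, 221.7000°)
go_straight(2.95): x += 2.95·cos θ, y += 2.95·sin θ → (10.4515, 8.5586, 221.7000°)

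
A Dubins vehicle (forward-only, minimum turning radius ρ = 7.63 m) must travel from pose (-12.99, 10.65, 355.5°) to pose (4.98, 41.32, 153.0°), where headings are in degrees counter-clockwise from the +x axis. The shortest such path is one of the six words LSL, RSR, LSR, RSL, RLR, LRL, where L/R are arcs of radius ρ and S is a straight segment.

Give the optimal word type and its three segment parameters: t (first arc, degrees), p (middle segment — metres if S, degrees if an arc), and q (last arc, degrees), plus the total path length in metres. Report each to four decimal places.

LSL: t = 53.9681°, p = 21.4003 m, q = 103.5319°, L = 42.3743 m

Let ψ = atan2(Δy, Δx) = atan2(30.67, 17.97) = 59.6333° be the start→goal bearing.
Normalize: d = |goal − start| / ρ = 35.546727/7.63 = 4.658811, α = (θ_start − ψ) mod 360° = 295.8667° = 5.163847 rad, β = (θ_goal − ψ) mod 360° = 93.3667° = 1.629556 rad.
Common terms: sin α = -0.899812, cos α = 0.436278, sin β = 0.998274, cos β = -0.058725, cos(α−β) = -0.923880, d² = 21.704519. Work in radians in the unit-radius frame; every candidate has L = ρ·(t + p + q).
LSL: p² = 2 + d² − 2cos(α−β) + 2d(sin α − sin β) = 7.866631; p = √p² = 2.804751; φ = atan2(cos β − cos α, d + sin α − sin β) = -0.177417 rad; t = (φ − α) mod 2π = 0.941921 rad, q = (β − φ) mod 2π = 1.806972 rad → L = 7.63·(0.941921 + 2.804751 + 1.806972) = 7.63·5.553645 = 42.374312 m
RSR: p² = 2 + d² − 2cos(α−β) + 2d(sin β − sin α) = 43.237925; p = √p² = 6.575555; φ = atan2(cos α − cos β, d − sin α + sin β) = 0.075351 rad; t = (α − φ) mod 2π = 5.088497 rad, q = (φ − β) mod 2π = 4.728980 rad → L = 7.63·(5.088497 + 6.575555 + 4.728980) = 7.63·16.393032 = 125.078835 m
LSR: p² = d² − 2 + 2cos(α−β) + 2d(sin α + sin β) = 18.774195; p = √p² = 4.332920; φ = atan2(−cos α − cos β, d + sin α + sin β) − atan2(−2, p) = 0.353247 rad; t = (φ − α) mod 2π = 1.472585 rad, q = (φ − β) mod 2π = 5.006876 rad → L = 7.63·(1.472585 + 4.332920 + 5.006876) = 7.63·10.812381 = 82.498468 m
RSL: p² = d² − 2 + 2cos(α−β) − 2d(sin α + sin β) = 16.939325; p = √p² = 4.115741; φ = atan2(cos α + cos β, d − sin α − sin β) − atan2(2, p) = -0.369734 rad; t = (α − φ) mod 2π = 5.533581 rad, q = (β − φ) mod 2π = 1.999290 rad → L = 7.63·(5.533581 + 4.115741 + 1.999290) = 7.63·11.648612 = 88.878908 m
RLR: c = (6 − d² + 2cos(α−β) + 2d(sin α − sin β))/8 = -4.404741, |c| > 1 → infeasible
LRL: c = (6 − d² + 2cos(α−β) − 2d(sin α − sin β))/8 = 0.016671; p = 2π − arccos c = 4.729061 rad; φ = atan2(cos β − cos α, d + sin α − sin β) = -0.177417 rad; t = (φ − α + p/2) mod 2π = 3.306452 rad, q = (β − α − t + p) mod 2π = 4.171503 rad → L = 7.63·(3.306452 + 4.729061 + 4.171503) = 7.63·12.207015 = 93.139528 m
Shortest: LSL with L = 42.374312 m ≈ 42.3743 m
Convert LSL to answer units (arcs ×180/π): t = 0.941921·180/π = 53.9681°, p = ρ·p = 7.63·2.804751 = 21.4003 m, q = 1.806972·180/π = 103.5319°, L = 42.3743 m.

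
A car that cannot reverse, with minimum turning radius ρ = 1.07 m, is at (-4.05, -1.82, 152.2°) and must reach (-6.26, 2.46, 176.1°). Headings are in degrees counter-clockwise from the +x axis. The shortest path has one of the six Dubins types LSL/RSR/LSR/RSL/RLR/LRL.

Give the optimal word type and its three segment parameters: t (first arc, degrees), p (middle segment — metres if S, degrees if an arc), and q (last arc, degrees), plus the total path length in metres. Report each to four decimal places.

Let ψ = atan2(Δy, Δx) = atan2(4.28, -2.21) = 117.3098° be the start→goal bearing.
Normalize: d = |goal − start| / ρ = 4.816897/1.07 = 4.501773, α = (θ_start − ψ) mod 360° = 34.8902° = 0.608949 rad, β = (θ_goal − ψ) mod 360° = 58.7902° = 1.026083 rad.
Common terms: sin α = 0.572006, cos α = 0.820250, sin β = 0.855276, cos β = 0.518173, cos(α−β) = 0.914254, d² = 20.265962. Work in radians in the unit-radius frame; every candidate has L = ρ·(t + p + q).
LSL: p² = 2 + d² − 2cos(α−β) + 2d(sin α − sin β) = 17.887019; p = √p² = 4.229305; φ = atan2(cos β − cos α, d + sin α − sin β) = -0.071485 rad; t = (φ − α) mod 2π = 5.602751 rad, q = (β − φ) mod 2π = 1.097568 rad → L = 1.07·(5.602751 + 4.229305 + 1.097568) = 1.07·10.929624 = 11.694697 m
RSR: p² = 2 + d² − 2cos(α−β) + 2d(sin β − sin α) = 22.987889; p = √p² = 4.794569; φ = atan2(cos α − cos β, d − sin α + sin β) = 0.063046 rad; t = (α − φ) mod 2π = 0.545903 rad, q = (φ − β) mod 2π = 5.320148 rad → L = 1.07·(0.545903 + 4.794569 + 5.320148) = 1.07·10.660620 = 11.406864 m
LSR: p² = d² − 2 + 2cos(α−β) + 2d(sin α + sin β) = 32.945063; p = √p² = 5.739779; φ = atan2(−cos α − cos β, d + sin α + sin β) − atan2(−2, p) = 0.113271 rad; t = (φ − α) mod 2π = 5.787507 rad, q = (φ − β) mod 2π = 5.370374 rad → L = 1.07·(5.787507 + 5.739779 + 5.370374) = 1.07·16.897660 = 18.080496 m
RSL: p² = d² − 2 + 2cos(α−β) − 2d(sin α + sin β) = 7.243877; p = √p² = 2.691445; φ = atan2(cos α + cos β, d − sin α − sin β) − atan2(2, p) = -0.228479 rad; t = (α − φ) mod 2π = 0.837427 rad, q = (β − φ) mod 2π = 1.254561 rad → L = 1.07·(0.837427 + 2.691445 + 1.254561) = 1.07·4.783434 = 5.118274 m
RLR: c = (6 − d² + 2cos(α−β) + 2d(sin α − sin β))/8 = -1.873486, |c| > 1 → infeasible
LRL: c = (6 − d² + 2cos(α−β) − 2d(sin α − sin β))/8 = -1.235877, |c| > 1 → infeasible
Shortest: RSL with L = 5.118274 m ≈ 5.1183 m
Convert RSL to answer units (arcs ×180/π): t = 0.837427·180/π = 47.9811°, p = ρ·p = 1.07·2.691445 = 2.8798 m, q = 1.254561·180/π = 71.8811°, L = 5.1183 m.

RSL: t = 47.9811°, p = 2.8798 m, q = 71.8811°, L = 5.1183 m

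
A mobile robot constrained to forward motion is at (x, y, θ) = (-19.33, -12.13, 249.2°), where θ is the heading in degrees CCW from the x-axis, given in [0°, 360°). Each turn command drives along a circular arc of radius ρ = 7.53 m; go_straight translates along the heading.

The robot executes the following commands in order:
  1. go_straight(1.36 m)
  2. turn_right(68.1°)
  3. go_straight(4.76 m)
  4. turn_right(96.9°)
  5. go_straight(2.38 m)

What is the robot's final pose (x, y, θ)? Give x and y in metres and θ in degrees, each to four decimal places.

set_pose: (x, y, θ) = (-19.3300, -12.1300, 249.2000°), ρ = 7.53
go_straight(1.36): x += 1.36·cos θ, y += 1.36·sin θ → (-19.8129, -13.4014, 249.2000°)
turn_right(68.1°): centre at ρ to the right, rotate −68.1° → (-26.7076, -18.2560, 181.1000°)
go_straight(4.76): x += 4.76·cos θ, y += 4.76·sin θ → (-31.4667, -18.3474, 181.1000°)
turn_right(96.9°): centre at ρ to the right, rotate −96.9° → (-39.1028, -10.0578, 84.2000°)
go_straight(2.38): x += 2.38·cos θ, y += 2.38·sin θ → (-38.8622, -7.6900, 84.2000°)

(-38.8622, -7.6900, 84.2000°)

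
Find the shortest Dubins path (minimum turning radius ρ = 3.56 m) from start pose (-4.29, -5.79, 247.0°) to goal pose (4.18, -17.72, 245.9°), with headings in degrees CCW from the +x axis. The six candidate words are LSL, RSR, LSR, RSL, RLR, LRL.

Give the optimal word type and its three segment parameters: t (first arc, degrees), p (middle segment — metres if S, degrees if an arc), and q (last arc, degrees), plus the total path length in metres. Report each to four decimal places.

LSR: t = 85.1002°, p = 5.9687 m, q = 86.2002°, L = 16.6122 m

Let ψ = atan2(Δy, Δx) = atan2(-11.93, 8.47) = -54.6262° be the start→goal bearing.
Normalize: d = |goal − start| / ρ = 14.630988/3.56 = 4.109828, α = (θ_start − ψ) mod 360° = 301.6262° = 5.264370 rad, β = (θ_goal − ψ) mod 360° = 300.5262° = 5.245172 rad.
Common terms: sin α = -0.851487, cos α = 0.524375, sin β = -0.861397, cos β = 0.507932, cos(α−β) = 0.999816, d² = 16.890686. Work in radians in the unit-radius frame; every candidate has L = ρ·(t + p + q).
LSL: p² = 2 + d² − 2cos(α−β) + 2d(sin α − sin β) = 16.972509; p = √p² = 4.119771; φ = atan2(cos β − cos α, d + sin α − sin β) = -0.003991 rad; t = (φ − α) mod 2π = 1.014824 rad, q = (β − φ) mod 2π = 5.249163 rad → L = 3.56·(1.014824 + 4.119771 + 5.249163) = 3.56·10.383757 = 36.966176 m
RSR: p² = 2 + d² − 2cos(α−β) + 2d(sin β − sin α) = 16.809600; p = √p² = 4.099951; φ = atan2(cos α − cos β, d − sin α + sin β) = 0.004011 rad; t = (α − φ) mod 2π = 5.260360 rad, q = (φ − β) mod 2π = 1.042024 rad → L = 3.56·(5.260360 + 4.099951 + 1.042024) = 3.56·10.402335 = 37.032313 m
LSR: p² = d² − 2 + 2cos(α−β) + 2d(sin α + sin β) = 2.810999; p = √p² = 1.676604; φ = atan2(−cos α − cos β, d + sin α + sin β) − atan2(−2, p) = 0.466464 rad; t = (φ − α) mod 2π = 1.485279 rad, q = (φ − β) mod 2π = 1.504478 rad → L = 3.56·(1.485279 + 1.676604 + 1.504478) = 3.56·4.666360 = 16.612242 m
RSL: p² = d² − 2 + 2cos(α−β) − 2d(sin α + sin β) = 30.969636; p = √p² = 5.565037; φ = atan2(cos α + cos β, d − sin α − sin β) − atan2(2, p) = -0.169546 rad; t = (α − φ) mod 2π = 5.433916 rad, q = (β − φ) mod 2π = 5.414718 rad → L = 3.56·(5.433916 + 5.565037 + 5.414718) = 3.56·16.413671 = 58.432668 m
RLR: c = (6 − d² + 2cos(α−β) + 2d(sin α − sin β))/8 = -1.101200, |c| > 1 → infeasible
LRL: c = (6 − d² + 2cos(α−β) − 2d(sin α − sin β))/8 = -1.121564, |c| > 1 → infeasible
Shortest: LSR with L = 16.612242 m ≈ 16.6122 m
Convert LSR to answer units (arcs ×180/π): t = 1.485279·180/π = 85.1002°, p = ρ·p = 3.56·1.676604 = 5.9687 m, q = 1.504478·180/π = 86.2002°, L = 16.6122 m.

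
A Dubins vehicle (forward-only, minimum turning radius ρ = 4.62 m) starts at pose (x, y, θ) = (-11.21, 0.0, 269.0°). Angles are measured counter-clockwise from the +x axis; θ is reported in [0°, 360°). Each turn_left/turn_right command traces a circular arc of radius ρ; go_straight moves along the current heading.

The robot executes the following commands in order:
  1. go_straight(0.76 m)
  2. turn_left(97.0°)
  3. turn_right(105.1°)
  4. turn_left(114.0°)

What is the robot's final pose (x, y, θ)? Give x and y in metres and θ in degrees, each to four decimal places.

(4.6735, -15.9559, 14.9000°)

set_pose: (x, y, θ) = (-11.2100, 0.0000, 269.0000°), ρ = 4.62
go_straight(0.76): x += 0.76·cos θ, y += 0.76·sin θ → (-11.2233, -0.7599, 269.0000°)
turn_left(97.0°): centre at ρ to the left, rotate +97.0° → (-6.1210, -5.4352, 366.0000° ≡ 6.0000°)
turn_right(105.1°): centre at ρ to the right, rotate −105.1° → (-1.0763, -10.7606, -99.1000° ≡ 260.9000°)
turn_left(114.0°): centre at ρ to the left, rotate +114.0° → (4.6735, -15.9559, 374.9000° ≡ 14.9000°)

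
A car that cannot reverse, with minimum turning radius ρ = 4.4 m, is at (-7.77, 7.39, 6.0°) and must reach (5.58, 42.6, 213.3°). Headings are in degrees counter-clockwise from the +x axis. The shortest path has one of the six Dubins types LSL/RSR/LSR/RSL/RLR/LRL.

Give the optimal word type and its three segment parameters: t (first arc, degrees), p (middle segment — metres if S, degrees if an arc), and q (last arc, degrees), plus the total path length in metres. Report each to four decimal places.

Let ψ = atan2(Δy, Δx) = atan2(35.21, 13.35) = 69.2356° be the start→goal bearing.
Normalize: d = |goal − start| / ρ = 37.655897/4.4 = 8.558158, α = (θ_start − ψ) mod 360° = 296.7644° = 5.179516 rad, β = (θ_goal − ψ) mod 360° = 144.0644° = 2.514398 rad.
Common terms: sin α = -0.892866, cos α = 0.450323, sin β = 0.586875, cos β = -0.809677, cos(α−β) = -0.888617, d² = 73.242076. Work in radians in the unit-radius frame; every candidate has L = ρ·(t + p + q).
LSL: p² = 2 + d² − 2cos(α−β) + 2d(sin α − sin β) = 51.691591; p = √p² = 7.189686; φ = atan2(cos β − cos α, d + sin α − sin β) = -0.176161 rad; t = (φ − α) mod 2π = 0.927509 rad, q = (β − φ) mod 2π = 2.690559 rad → L = 4.4·(0.927509 + 7.189686 + 2.690559) = 4.4·10.807754 = 47.554118 m
RSR: p² = 2 + d² − 2cos(α−β) + 2d(sin β − sin α) = 102.347031; p = √p² = 10.116671; φ = atan2(cos α − cos β, d − sin α + sin β) = 0.124871 rad; t = (α − φ) mod 2π = 5.054645 rad, q = (φ − β) mod 2π = 3.893658 rad → L = 4.4·(5.054645 + 10.116671 + 3.893658) = 4.4·19.064974 = 83.885886 m
LSR: p² = d² − 2 + 2cos(α−β) + 2d(sin α + sin β) = 64.227415; p = √p² = 8.014201; φ = atan2(−cos α − cos β, d + sin α + sin β) − atan2(−2, p) = 0.288081 rad; t = (φ − α) mod 2π = 1.391750 rad, q = (φ − β) mod 2π = 4.056868 rad → L = 4.4·(1.391750 + 8.014201 + 4.056868) = 4.4·13.462819 = 59.236403 m
RSL: p² = d² − 2 + 2cos(α−β) − 2d(sin α + sin β) = 74.702269; p = √p² = 8.643047; φ = atan2(cos α + cos β, d − sin α − sin β) − atan2(2, p) = -0.267916 rad; t = (α − φ) mod 2π = 5.447431 rad, q = (β − φ) mod 2π = 2.782314 rad → L = 4.4·(5.447431 + 8.643047 + 2.782314) = 4.4·16.872793 = 74.240288 m
RLR: c = (6 − d² + 2cos(α−β) + 2d(sin α − sin β))/8 = -11.793379, |c| > 1 → infeasible
LRL: c = (6 − d² + 2cos(α−β) − 2d(sin α − sin β))/8 = -5.461449, |c| > 1 → infeasible
Shortest: LSL with L = 47.554118 m ≈ 47.5541 m
Convert LSL to answer units (arcs ×180/π): t = 0.927509·180/π = 53.1423°, p = ρ·p = 4.4·7.189686 = 31.6346 m, q = 2.690559·180/π = 154.1577°, L = 47.5541 m.

LSL: t = 53.1423°, p = 31.6346 m, q = 154.1577°, L = 47.5541 m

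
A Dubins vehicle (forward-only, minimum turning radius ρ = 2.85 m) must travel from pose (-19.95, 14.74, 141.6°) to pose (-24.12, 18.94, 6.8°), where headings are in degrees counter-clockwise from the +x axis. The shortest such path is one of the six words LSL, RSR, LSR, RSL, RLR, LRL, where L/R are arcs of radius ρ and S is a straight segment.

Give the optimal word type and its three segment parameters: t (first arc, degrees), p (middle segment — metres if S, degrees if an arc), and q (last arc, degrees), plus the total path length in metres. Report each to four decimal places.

Let ψ = atan2(Δy, Δx) = atan2(4.20, -4.17) = 134.7946° be the start→goal bearing.
Normalize: d = |goal − start| / ρ = 5.918522/2.85 = 2.076674, α = (θ_start − ψ) mod 360° = 6.8054° = 0.118776 rad, β = (θ_goal − ψ) mod 360° = 232.0054° = 4.049257 rad.
Common terms: sin α = 0.118497, cos α = 0.992954, sin β = -0.788068, cos β = -0.615588, cos(α−β) = -0.704634, d² = 4.312576. Work in radians in the unit-radius frame; every candidate has L = ρ·(t + p + q).
LSL: p² = 2 + d² − 2cos(α−β) + 2d(sin α − sin β) = 11.487126; p = √p² = 3.389266; φ = atan2(cos β − cos α, d + sin α − sin β) = -0.494508 rad; t = (φ − α) mod 2π = 5.669901 rad, q = (β − φ) mod 2π = 4.543766 rad → L = 2.85·(5.669901 + 3.389266 + 4.543766) = 2.85·13.602933 = 38.768359 m
RSR: p² = 2 + d² − 2cos(α−β) + 2d(sin β − sin α) = 3.956563; p = √p² = 1.989111; φ = atan2(cos α − cos β, d − sin α + sin β) = 0.941894 rad; t = (α − φ) mod 2π = 5.460067 rad, q = (φ − β) mod 2π = 3.175822 rad → L = 2.85·(5.460067 + 1.989111 + 3.175822) = 2.85·10.625000 = 30.281251 m
LSR: p² = d² − 2 + 2cos(α−β) + 2d(sin α + sin β) = -1.877656 < 0 → infeasible
RSL: p² = d² − 2 + 2cos(α−β) − 2d(sin α + sin β) = 3.684272; p = √p² = 1.919446; φ = atan2(cos α + cos β, d − sin α − sin β) − atan2(2, p) = -0.669391 rad; t = (α − φ) mod 2π = 0.788167 rad, q = (β − φ) mod 2π = 4.718649 rad → L = 2.85·(0.788167 + 1.919446 + 4.718649) = 2.85·7.426261 = 21.164845 m
RLR: c = (6 − d² + 2cos(α−β) + 2d(sin α − sin β))/8 = 0.505430; p = 2π − arccos c = 5.242269 rad; φ = atan2(cos α − cos β, d − sin α + sin β) = 0.941894 rad; t = (α − φ + p/2) mod 2π = 1.798016 rad, q = (α − β − t + p) mod 2π = 5.796956 rad → L = 2.85·(1.798016 + 5.242269 + 5.796956) = 2.85·12.837241 = 36.586138 m
LRL: c = (6 − d² + 2cos(α−β) − 2d(sin α − sin β))/8 = -0.435891; p = 2π − arccos c = 4.261361 rad; φ = atan2(cos β − cos α, d + sin α − sin β) = -0.494508 rad; t = (φ − α + p/2) mod 2π = 1.517396 rad, q = (β − α − t + p) mod 2π = 0.391261 rad → L = 2.85·(1.517396 + 4.261361 + 0.391261) = 2.85·6.170019 = 17.584553 m
Shortest: LRL with L = 17.584553 m ≈ 17.5846 m
Convert LRL to answer units (arcs ×180/π): t = 1.517396·180/π = 86.9404°, p = 4.261361·180/π = 244.1580°, q = 0.391261·180/π = 22.4176°, L = 17.5846 m.

LRL: t = 86.9404°, p = 244.1580°, q = 22.4176°, L = 17.5846 m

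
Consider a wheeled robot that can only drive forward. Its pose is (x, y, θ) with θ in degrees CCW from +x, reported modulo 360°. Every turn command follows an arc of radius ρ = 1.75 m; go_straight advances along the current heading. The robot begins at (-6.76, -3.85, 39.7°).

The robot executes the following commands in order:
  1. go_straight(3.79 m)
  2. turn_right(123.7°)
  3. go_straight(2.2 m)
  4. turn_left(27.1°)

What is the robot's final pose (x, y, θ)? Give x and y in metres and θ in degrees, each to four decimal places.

(-0.4814, -5.5533, 303.1000°)

set_pose: (x, y, θ) = (-6.7600, -3.8500, 39.7000°), ρ = 1.75
go_straight(3.79): x += 3.79·cos θ, y += 3.79·sin θ → (-3.8440, -1.4291, 39.7000°)
turn_right(123.7°): centre at ρ to the right, rotate −123.7° → (-0.9857, -2.5926, -84.0000° ≡ 276.0000°)
go_straight(2.2): x += 2.2·cos θ, y += 2.2·sin θ → (-0.7558, -4.7805, 276.0000°)
turn_left(27.1°): centre at ρ to the left, rotate +27.1° → (-0.4814, -5.5533, 303.1000°)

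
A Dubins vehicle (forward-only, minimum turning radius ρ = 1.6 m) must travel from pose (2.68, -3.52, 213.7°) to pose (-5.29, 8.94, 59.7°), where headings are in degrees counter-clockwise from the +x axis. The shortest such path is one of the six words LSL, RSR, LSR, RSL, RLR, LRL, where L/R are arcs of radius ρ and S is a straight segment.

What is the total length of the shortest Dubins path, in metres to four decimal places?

16.0918 m

Let ψ = atan2(Δy, Δx) = atan2(12.46, -7.97) = 122.6049° be the start→goal bearing.
Normalize: d = |goal − start| / ρ = 14.790960/1.6 = 9.244350, α = (θ_start − ψ) mod 360° = 91.0951° = 1.589910 rad, β = (θ_goal − ψ) mod 360° = 297.0951° = 5.185288 rad.
Common terms: sin α = 0.999817, cos α = -0.019112, sin β = -0.890252, cos β = 0.455469, cos(α−β) = -0.898794, d² = 85.458008. Work in radians in the unit-radius frame; every candidate has L = ρ·(t + p + q).
LSL: p² = 2 + d² − 2cos(α−β) + 2d(sin α − sin β) = 124.200515; p = √p² = 11.144528; φ = atan2(cos β − cos α, d + sin α − sin β) = 0.042597 rad; t = (φ − α) mod 2π = 4.735873 rad, q = (β − φ) mod 2π = 5.142691 rad → L = 1.6·(4.735873 + 11.144528 + 5.142691) = 1.6·21.023092 = 33.636947 m
RSR: p² = 2 + d² − 2cos(α−β) + 2d(sin β − sin α) = 54.310677; p = √p² = 7.369578; φ = atan2(cos α − cos β, d − sin α + sin β) = -0.064442 rad; t = (α − φ) mod 2π = 1.654352 rad, q = (φ − β) mod 2π = 1.033455 rad → L = 1.6·(1.654352 + 7.369578 + 1.033455) = 1.6·10.057385 = 16.091816 m
LSR: p² = d² − 2 + 2cos(α−β) + 2d(sin α + sin β) = 83.686147; p = √p² = 9.148013; φ = atan2(−cos α − cos β, d + sin α + sin β) − atan2(−2, p) = 0.168624 rad; t = (φ − α) mod 2π = 4.861900 rad, q = (φ − β) mod 2π = 1.266522 rad → L = 1.6·(4.861900 + 9.148013 + 1.266522) = 1.6·15.276435 = 24.442296 m
RSL: p² = d² − 2 + 2cos(α−β) − 2d(sin α + sin β) = 79.634693; p = √p² = 8.923827; φ = atan2(cos α + cos β, d − sin α − sin β) − atan2(2, p) = -0.172743 rad; t = (α − φ) mod 2π = 1.762653 rad, q = (β − φ) mod 2π = 5.358031 rad → L = 1.6·(1.762653 + 8.923827 + 5.358031) = 1.6·16.044512 = 25.671219 m
RLR: c = (6 − d² + 2cos(α−β) + 2d(sin α − sin β))/8 = -5.788835, |c| > 1 → infeasible
LRL: c = (6 − d² + 2cos(α−β) − 2d(sin α − sin β))/8 = -14.525064, |c| > 1 → infeasible
Shortest: RSR with L = 16.091816 m ≈ 16.0918 m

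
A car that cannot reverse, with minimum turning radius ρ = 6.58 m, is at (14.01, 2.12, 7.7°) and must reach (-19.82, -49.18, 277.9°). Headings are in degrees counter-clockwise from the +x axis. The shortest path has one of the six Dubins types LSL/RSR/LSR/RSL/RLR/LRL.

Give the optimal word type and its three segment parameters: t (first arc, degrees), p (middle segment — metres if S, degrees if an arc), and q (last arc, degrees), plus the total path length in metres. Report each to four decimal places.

RSL: t = 145.0406°, p = 50.4651 m, q = 55.2406°, L = 73.4660 m

Let ψ = atan2(Δy, Δx) = atan2(-51.30, -33.83) = -123.4030° be the start→goal bearing.
Normalize: d = |goal − start| / ρ = 61.450459/6.58 = 9.338976, α = (θ_start − ψ) mod 360° = 131.1030° = 2.288179 rad, β = (θ_goal − ψ) mod 360° = 41.3030° = 0.720874 rad.
Common terms: sin α = 0.753529, cos α = -0.657415, sin β = 0.660041, cos β = 0.751229, cos(α−β) = 0.003491, d² = 87.216464. Work in radians in the unit-radius frame; every candidate has L = ρ·(t + p + q).
LSL: p² = 2 + d² − 2cos(α−β) + 2d(sin α − sin β) = 90.955636; p = √p² = 9.537066; φ = atan2(cos β − cos α, d + sin α − sin β) = 0.148244 rad; t = (φ − α) mod 2π = 4.143250 rad, q = (β − φ) mod 2π = 0.572629 rad → L = 6.58·(4.143250 + 9.537066 + 0.572629) = 6.58·14.252946 = 93.784385 m
RSR: p² = 2 + d² − 2cos(α−β) + 2d(sin β − sin α) = 87.463329; p = √p² = 9.352183; φ = atan2(cos α − cos β, d − sin α + sin β) = -0.151197 rad; t = (α − φ) mod 2π = 2.439377 rad, q = (φ − β) mod 2π = 5.411114 rad → L = 6.58·(2.439377 + 9.352183 + 5.411114) = 6.58·17.202674 = 113.193595 m
LSR: p² = d² − 2 + 2cos(α−β) + 2d(sin α + sin β) = 111.626036; p = √p² = 10.565322; φ = atan2(−cos α − cos β, d + sin α + sin β) − atan2(−2, p) = 0.178360 rad; t = (φ − α) mod 2π = 4.173366 rad, q = (φ − β) mod 2π = 5.740672 rad → L = 6.58·(4.173366 + 10.565322 + 5.740672) = 6.58·20.479360 = 134.754190 m
RSL: p² = d² − 2 + 2cos(α−β) − 2d(sin α + sin β) = 58.820854; p = √p² = 7.669475; φ = atan2(cos α + cos β, d − sin α − sin β) − atan2(2, p) = -0.243256 rad; t = (α − φ) mod 2π = 2.531436 rad, q = (β − φ) mod 2π = 0.964130 rad → L = 6.58·(2.531436 + 7.669475 + 0.964130) = 6.58·11.165041 = 73.465971 m
RLR: c = (6 − d² + 2cos(α−β) + 2d(sin α − sin β))/8 = -9.932916, |c| > 1 → infeasible
LRL: c = (6 − d² + 2cos(α−β) − 2d(sin α − sin β))/8 = -10.369454, |c| > 1 → infeasible
Shortest: RSL with L = 73.465971 m ≈ 73.4660 m
Convert RSL to answer units (arcs ×180/π): t = 2.531436·180/π = 145.0406°, p = ρ·p = 6.58·7.669475 = 50.4651 m, q = 0.964130·180/π = 55.2406°, L = 73.4660 m.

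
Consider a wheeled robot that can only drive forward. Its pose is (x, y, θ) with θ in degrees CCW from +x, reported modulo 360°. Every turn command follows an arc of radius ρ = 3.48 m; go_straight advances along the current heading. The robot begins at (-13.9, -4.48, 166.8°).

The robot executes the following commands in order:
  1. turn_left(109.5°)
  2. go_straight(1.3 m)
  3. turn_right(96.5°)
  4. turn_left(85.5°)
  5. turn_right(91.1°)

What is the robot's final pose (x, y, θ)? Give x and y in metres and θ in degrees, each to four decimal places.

set_pose: (x, y, θ) = (-13.9000, -4.4800, 166.8000°), ρ = 3.48
turn_left(109.5°): centre at ρ to the left, rotate +109.5° → (-18.1536, -8.2499, 276.3000°)
go_straight(1.3): x += 1.3·cos θ, y += 1.3·sin θ → (-18.0110, -9.5421, 276.3000°)
turn_right(96.5°): centre at ρ to the right, rotate −96.5° → (-21.4821, -13.4039, 179.8000°)
turn_left(85.5°): centre at ρ to the left, rotate +85.5° → (-24.9626, -16.5988, 265.3000°)
turn_right(91.1°): centre at ρ to the right, rotate −91.1° → (-28.7825, -19.7758, 174.2000°)

(-28.7825, -19.7758, 174.2000°)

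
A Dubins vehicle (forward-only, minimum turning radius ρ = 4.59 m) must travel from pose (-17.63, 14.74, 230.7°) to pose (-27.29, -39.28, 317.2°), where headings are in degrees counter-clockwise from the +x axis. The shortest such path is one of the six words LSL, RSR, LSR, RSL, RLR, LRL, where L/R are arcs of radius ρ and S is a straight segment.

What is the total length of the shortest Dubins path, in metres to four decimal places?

Let ψ = atan2(Δy, Δx) = atan2(-54.02, -9.66) = -100.1386° be the start→goal bearing.
Normalize: d = |goal − start| / ρ = 54.876917/4.59 = 11.955755, α = (θ_start − ψ) mod 360° = 330.8386° = 5.774223 rad, β = (θ_goal − ψ) mod 360° = 57.3386° = 1.000748 rad.
Common terms: sin α = -0.487271, cos α = 0.873251, sin β = 0.841875, cos β = 0.539673, cos(α−β) = 0.061049, d² = 142.940085. Work in radians in the unit-radius frame; every candidate has L = ρ·(t + p + q).
LSL: p² = 2 + d² − 2cos(α−β) + 2d(sin α − sin β) = 113.036102; p = √p² = 10.631844; φ = atan2(cos β − cos α, d + sin α − sin β) = -0.031380 rad; t = (φ − α) mod 2π = 0.477582 rad, q = (β − φ) mod 2π = 1.032128 rad → L = 4.59·(0.477582 + 10.631844 + 1.032128) = 4.59·12.141554 = 55.729731 m
RSR: p² = 2 + d² − 2cos(α−β) + 2d(sin β − sin α) = 176.599874; p = √p² = 13.289089; φ = atan2(cos α − cos β, d − sin α + sin β) = 0.025104 rad; t = (α − φ) mod 2π = 5.749119 rad, q = (φ − β) mod 2π = 5.307542 rad → L = 4.59·(5.749119 + 13.289089 + 5.307542) = 4.59·24.345749 = 111.746989 m
LSR: p² = d² − 2 + 2cos(α−β) + 2d(sin α + sin β) = 149.541289; p = √p² = 12.228708; φ = atan2(−cos α − cos β, d + sin α + sin β) − atan2(−2, p) = 0.047839 rad; t = (φ − α) mod 2π = 0.556801 rad, q = (φ − β) mod 2π = 5.330277 rad → L = 4.59·(0.556801 + 12.228708 + 5.330277) = 4.59·18.115786 = 83.151456 m
RSL: p² = d² − 2 + 2cos(α−β) − 2d(sin α + sin β) = 132.583074; p = √p² = 11.514472; φ = atan2(cos α + cos β, d − sin α − sin β) − atan2(2, p) = -0.050784 rad; t = (α − φ) mod 2π = 5.825007 rad, q = (β − φ) mod 2π = 1.051532 rad → L = 4.59·(5.825007 + 11.514472 + 1.051532) = 4.59·18.391011 = 84.414741 m
RLR: c = (6 − d² + 2cos(α−β) + 2d(sin α − sin β))/8 = -21.074984, |c| > 1 → infeasible
LRL: c = (6 − d² + 2cos(α−β) − 2d(sin α − sin β))/8 = -13.129513, |c| > 1 → infeasible
Shortest: LSL with L = 55.729731 m ≈ 55.7297 m

55.7297 m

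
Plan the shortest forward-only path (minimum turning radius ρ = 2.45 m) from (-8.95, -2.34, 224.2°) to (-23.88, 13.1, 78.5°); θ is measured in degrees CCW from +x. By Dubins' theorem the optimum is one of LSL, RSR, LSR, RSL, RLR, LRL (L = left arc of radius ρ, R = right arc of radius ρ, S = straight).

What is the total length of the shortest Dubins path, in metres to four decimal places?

23.2950 m

Let ψ = atan2(Δy, Δx) = atan2(15.44, -14.93) = 134.0379° be the start→goal bearing.
Normalize: d = |goal − start| / ρ = 21.477861/2.45 = 8.766474, α = (θ_start − ψ) mod 360° = 90.1621° = 1.573625 rad, β = (θ_goal − ψ) mod 360° = 304.4621° = 5.313866 rad.
Common terms: sin α = 0.999996, cos α = -0.002829, sin β = -0.824501, cos β = 0.565861, cos(α−β) = -0.826098, d² = 76.851062. Work in radians in the unit-radius frame; every candidate has L = ρ·(t + p + q).
LSL: p² = 2 + d² − 2cos(α−β) + 2d(sin α − sin β) = 112.492068; p = √p² = 10.606228; φ = atan2(cos β − cos α, d + sin α − sin β) = 0.053644 rad; t = (φ − α) mod 2π = 4.763204 rad, q = (β − φ) mod 2π = 5.260221 rad → L = 2.45·(4.763204 + 10.606228 + 5.260221) = 2.45·20.629654 = 50.542652 m
RSR: p² = 2 + d² − 2cos(α−β) + 2d(sin β − sin α) = 48.514449; p = √p² = 6.965231; φ = atan2(cos α − cos β, d − sin α + sin β) = -0.081738 rad; t = (α − φ) mod 2π = 1.655363 rad, q = (φ − β) mod 2π = 0.887582 rad → L = 2.45·(1.655363 + 6.965231 + 0.887582) = 2.45·9.508176 = 23.295032 m
LSR: p² = d² − 2 + 2cos(α−β) + 2d(sin α + sin β) = 76.275811; p = √p² = 8.733602; φ = atan2(−cos α − cos β, d + sin α + sin β) − atan2(−2, p) = 0.162237 rad; t = (φ − α) mod 2π = 4.871797 rad, q = (φ − β) mod 2π = 1.131557 rad → L = 2.45·(4.871797 + 8.733602 + 1.131557) = 2.45·14.736956 = 36.105543 m
RSL: p² = d² − 2 + 2cos(α−β) − 2d(sin α + sin β) = 70.121920; p = √p² = 8.373883; φ = atan2(cos α + cos β, d − sin α − sin β) − atan2(2, p) = -0.169002 rad; t = (α − φ) mod 2π = 1.742627 rad, q = (β − φ) mod 2π = 5.482867 rad → L = 2.45·(1.742627 + 8.373883 + 5.482867) = 2.45·15.599377 = 38.218475 m
RLR: c = (6 − d² + 2cos(α−β) + 2d(sin α − sin β))/8 = -5.064306, |c| > 1 → infeasible
LRL: c = (6 − d² + 2cos(α−β) − 2d(sin α − sin β))/8 = -13.061509, |c| > 1 → infeasible
Shortest: RSR with L = 23.295032 m ≈ 23.2950 m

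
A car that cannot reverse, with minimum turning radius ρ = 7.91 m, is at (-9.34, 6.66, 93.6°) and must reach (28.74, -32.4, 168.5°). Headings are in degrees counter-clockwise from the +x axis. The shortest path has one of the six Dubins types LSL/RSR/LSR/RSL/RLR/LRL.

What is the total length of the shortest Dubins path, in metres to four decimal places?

84.3091 m

Let ψ = atan2(Δy, Δx) = atan2(-39.06, 38.08) = -45.7279° be the start→goal bearing.
Normalize: d = |goal − start| / ρ = 54.550619/7.91 = 6.896412, α = (θ_start − ψ) mod 360° = 139.3279° = 2.431730 rad, β = (θ_goal − ψ) mod 360° = 214.2279° = 3.738981 rad.
Common terms: sin α = 0.651730, cos α = -0.758451, sin β = -0.562485, cos β = -0.826807, cos(α−β) = 0.260505, d² = 47.560498. Work in radians in the unit-radius frame; every candidate has L = ρ·(t + p + q).
LSL: p² = 2 + d² − 2cos(α−β) + 2d(sin α − sin β) = 65.786945; p = √p² = 8.110915; φ = atan2(cos β − cos α, d + sin α − sin β) = -0.008428 rad; t = (φ − α) mod 2π = 3.843028 rad, q = (β − φ) mod 2π = 3.747409 rad → L = 7.91·(3.843028 + 8.110915 + 3.747409) = 7.91·15.701352 = 124.197695 m
RSR: p² = 2 + d² − 2cos(α−β) + 2d(sin β − sin α) = 32.292033; p = √p² = 5.682608; φ = atan2(cos α − cos β, d − sin α + sin β) = 0.012029 rad; t = (α − φ) mod 2π = 2.419701 rad, q = (φ − β) mod 2π = 2.556233 rad → L = 7.91·(2.419701 + 5.682608 + 2.556233) = 7.91·10.658542 = 84.309064 m
LSR: p² = d² − 2 + 2cos(α−β) + 2d(sin α + sin β) = 47.312438; p = √p² = 6.878404; φ = atan2(−cos α − cos β, d + sin α + sin β) − atan2(−2, p) = 0.506114 rad; t = (φ − α) mod 2π = 4.357570 rad, q = (φ − β) mod 2π = 3.050318 rad → L = 7.91·(4.357570 + 6.878404 + 3.050318) = 7.91·14.286292 = 113.004566 m
RSL: p² = d² − 2 + 2cos(α−β) − 2d(sin α + sin β) = 44.850576; p = √p² = 6.697057; φ = atan2(cos α + cos β, d − sin α − sin β) − atan2(2, p) = -0.519010 rad; t = (α − φ) mod 2π = 2.950740 rad, q = (β − φ) mod 2π = 4.257992 rad → L = 7.91·(2.950740 + 6.697057 + 4.257992) = 7.91·13.905789 = 109.994788 m
RLR: c = (6 − d² + 2cos(α−β) + 2d(sin α − sin β))/8 = -3.036504, |c| > 1 → infeasible
LRL: c = (6 − d² + 2cos(α−β) − 2d(sin α − sin β))/8 = -7.223368, |c| > 1 → infeasible
Shortest: RSR with L = 84.309064 m ≈ 84.3091 m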